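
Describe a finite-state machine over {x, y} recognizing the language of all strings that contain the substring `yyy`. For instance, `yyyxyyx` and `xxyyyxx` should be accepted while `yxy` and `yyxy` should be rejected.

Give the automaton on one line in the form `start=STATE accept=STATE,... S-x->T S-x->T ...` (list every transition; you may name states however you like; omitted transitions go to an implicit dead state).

Track how much of `yyy` has been matched so far: state s0 is no progress, s3 is the absorbing accept state reached once `yyy` has occurred. Intermediate states record partial matches; on a mismatch, fall back to the longest reusable overlap.
With 4 states:
        x   y  
>  s0   s0  s1 
   s1   s0  s2 
   s2   s0  s3 
 * s3   s3  s3 
(> = start, * = accepting)

start=s0 accept=s3 s0-x->s0 s0-y->s1 s1-x->s0 s1-y->s2 s2-x->s0 s2-y->s3 s3-x->s3 s3-y->s3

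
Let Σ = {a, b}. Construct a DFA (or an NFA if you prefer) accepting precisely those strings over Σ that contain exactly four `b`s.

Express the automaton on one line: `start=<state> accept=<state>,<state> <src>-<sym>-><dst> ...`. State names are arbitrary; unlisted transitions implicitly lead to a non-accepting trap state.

Count `b`s, saturating at 5: states q0 through q4 mean 0 through 4 `b`s seen; q5 means more than 4. Each `b` increments (capped at q5); other symbols loop. Accept from {q4}.
With 6 states:
        a   b  
>  q0   q0  q1 
   q1   q1  q2 
   q2   q2  q3 
   q3   q3  q4 
 * q4   q4  q5 
   q5   q5  q5 
(> = start, * = accepting)

start=q0 accept=q4 q0-a->q0 q0-b->q1 q1-a->q1 q1-b->q2 q2-a->q2 q2-b->q3 q3-a->q3 q3-b->q4 q4-a->q4 q4-b->q5 q5-a->q5 q5-b->q5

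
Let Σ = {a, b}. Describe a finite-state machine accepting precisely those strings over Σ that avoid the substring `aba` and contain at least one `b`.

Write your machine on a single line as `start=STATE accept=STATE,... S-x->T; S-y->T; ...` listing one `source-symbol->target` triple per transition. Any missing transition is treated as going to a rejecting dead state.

Handle the two conditions separately and then intersect. One (4 states) tracks partial matches of the forbidden pattern `aba`; the other (3 states) tracks the count of `b`s, saturating at 2. Each combined state is a pair, one component from each; accept when both components accept. Minimizing collapses redundant product states.
        a   b  
>  q0   q1  q2 
   q1   q1  q3 
 * q2   q4  q2 
 * q3   q5  q2 
 * q4   q4  q3 
   q5   q5  q5 
(> = start, * = accepting)

start=q0; accept=q2,q3,q4; q0-a->q1; q0-b->q2; q1-a->q1; q1-b->q3; q2-a->q4; q2-b->q2; q3-a->q5; q3-b->q2; q4-a->q4; q4-b->q3; q5-a->q5; q5-b->q5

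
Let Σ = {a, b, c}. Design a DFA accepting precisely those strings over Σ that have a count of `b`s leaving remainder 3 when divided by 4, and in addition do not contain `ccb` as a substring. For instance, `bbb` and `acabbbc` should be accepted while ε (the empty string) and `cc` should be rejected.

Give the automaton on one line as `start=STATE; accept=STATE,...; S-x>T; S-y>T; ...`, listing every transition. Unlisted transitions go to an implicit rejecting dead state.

Build one automaton per condition and run them in lockstep. The first has 4 states tracking the count of `b`s modulo 4; the second has 4 states tracking partial matches of the forbidden pattern `ccb`. A product state is a pair (one from each), accepting exactly when both do.
16 states suffice.
          a    b    c  
>  s0     s0   s1   s2 
   s1     s1   s3   s4 
   s2     s0   s1   s5 
   s3     s3   s6   s7 
   s4     s1   s3   s8 
   s5     s0   s9   s5 
 * s6     s6   s0  s10 
   s7     s3   s6  s11 
   s8     s1  s12   s8 
   s9     s9  s12   s9 
 * s10    s6   s0  s13 
   s11    s3  s14  s11 
   s12   s12  s14  s12 
 * s13    s6  s15  s13 
   s14   s14  s15  s14 
   s15   s15   s9  s15 
(> = start, * = accepting)

start=s0; accept=s6,s10,s13; s0-a>s0; s0-b>s1; s0-c>s2; s1-a>s1; s1-b>s3; s1-c>s4; s2-a>s0; s2-b>s1; s2-c>s5; s3-a>s3; s3-b>s6; s3-c>s7; s4-a>s1; s4-b>s3; s4-c>s8; s5-a>s0; s5-b>s9; s5-c>s5; s6-a>s6; s6-b>s0; s6-c>s10; s7-a>s3; s7-b>s6; s7-c>s11; s8-a>s1; s8-b>s12; s8-c>s8; s9-a>s9; s9-b>s12; s9-c>s9; s10-a>s6; s10-b>s0; s10-c>s13; s11-a>s3; s11-b>s14; s11-c>s11; s12-a>s12; s12-b>s14; s12-c>s12; s13-a>s6; s13-b>s15; s13-c>s13; s14-a>s14; s14-b>s15; s14-c>s14; s15-a>s15; s15-b>s9; s15-c>s15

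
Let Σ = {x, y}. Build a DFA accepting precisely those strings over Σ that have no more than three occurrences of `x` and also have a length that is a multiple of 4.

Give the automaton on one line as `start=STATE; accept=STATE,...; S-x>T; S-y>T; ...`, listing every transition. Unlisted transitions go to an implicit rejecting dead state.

start=S0; accept=S0,S11,S12,S13; S0-x>S1; S0-y>S2; S1-x>S3; S1-y>S4; S2-x>S4; S2-y>S5; S3-x>S6; S3-y>S7; S4-x>S7; S4-y>S8; S5-x>S8; S5-y>S9; S6-x>S10; S6-y>S11; S7-x>S11; S7-y>S12; S8-x>S12; S8-y>S13; S9-x>S13; S9-y>S0; S10-x>S10; S10-y>S10; S11-x>S10; S11-y>S14; S12-x>S14; S12-y>S15; S13-x>S15; S13-y>S1; S14-x>S10; S14-y>S16; S15-x>S16; S15-y>S3; S16-x>S10; S16-y>S6

Run two small machines in parallel and take their product. One (5 states) tracks the count of `x`s, saturating at 4; the other (4 states) tracks the input length modulo 4. Each combined state is a pair, one component from each; accept when both components accept. After merging equivalent states the machine shrinks.
A 17-state machine:
          x    y  
>* S0     S1   S2 
   S1     S3   S4 
   S2     S4   S5 
   S3     S6   S7 
   S4     S7   S8 
   S5     S8   S9 
   S6    S10  S11 
   S7    S11  S12 
   S8    S12  S13 
   S9    S13   S0 
   S10   S10  S10 
 * S11   S10  S14 
 * S12   S14  S15 
 * S13   S15   S1 
   S14   S10  S16 
   S15   S16   S3 
   S16   S10   S6 
(> = start, * = accepting)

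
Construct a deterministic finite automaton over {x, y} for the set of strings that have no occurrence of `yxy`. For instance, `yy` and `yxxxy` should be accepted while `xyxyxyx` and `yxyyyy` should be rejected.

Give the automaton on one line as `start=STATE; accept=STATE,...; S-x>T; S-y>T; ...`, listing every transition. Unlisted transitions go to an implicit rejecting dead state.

start=A; accept=A,B,C; A-x>A; A-y>B; B-x>C; B-y>B; C-x>A; C-y>D; D-x>D; D-y>D

Track partial matches of the forbidden pattern `yxy`. State D is a dead state reached once `yxy` has occurred; every other state accepts. A means no part of `yxy` is currently matched.
A 4-state machine:
       x  y 
>* A   A  B 
 * B   C  B 
 * C   A  D 
   D   D  D 
(> = start, * = accepting)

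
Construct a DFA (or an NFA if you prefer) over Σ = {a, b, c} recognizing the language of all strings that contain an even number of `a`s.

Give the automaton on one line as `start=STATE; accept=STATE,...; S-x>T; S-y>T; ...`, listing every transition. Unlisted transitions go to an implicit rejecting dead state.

Keep the running count of `a`s modulo 2: each `a` advances along the cycle q0 → q1 → q0 while other symbols loop. Accept at q0.
A 2-state machine:
        a   b   c  
>* q0   q1  q0  q0 
   q1   q0  q1  q1 
(> = start, * = accepting)

start=q0; accept=q0; q0-a>q1; q0-b>q0; q0-c>q0; q1-a>q0; q1-b>q1; q1-c>q1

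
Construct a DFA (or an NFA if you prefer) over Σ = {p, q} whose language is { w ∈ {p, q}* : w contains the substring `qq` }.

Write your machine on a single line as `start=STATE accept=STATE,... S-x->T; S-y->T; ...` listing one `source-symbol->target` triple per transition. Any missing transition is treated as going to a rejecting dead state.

start=s0; accept=s2; s0-p->s0; s0-q->s1; s1-p->s0; s1-q->s2; s2-p->s2; s2-q->s2

States s0..s1 record the length of the longest prefix of `qq` that matches the current input suffix. Reaching s2 means `qq` has been seen, and we stay there forever. Accept from s2.
3 states suffice.
        p   q  
>  s0   s0  s1 
   s1   s0  s2 
 * s2   s2  s2 
(> = start, * = accepting)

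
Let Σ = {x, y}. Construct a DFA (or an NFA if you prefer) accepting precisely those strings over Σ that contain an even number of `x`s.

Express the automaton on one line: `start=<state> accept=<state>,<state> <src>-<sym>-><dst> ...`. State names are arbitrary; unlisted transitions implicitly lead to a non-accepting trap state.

start=S0 accept=S0 S0-x->S1 S0-y->S0 S1-x->S0 S1-y->S1

Keep the running count of `x`s modulo 2: each `x` advances along the cycle S0 → S1 → S0 while other symbols loop. Accept at S0.
2 states suffice.
        x   y  
>* S0   S1  S0 
   S1   S0  S1 
(> = start, * = accepting)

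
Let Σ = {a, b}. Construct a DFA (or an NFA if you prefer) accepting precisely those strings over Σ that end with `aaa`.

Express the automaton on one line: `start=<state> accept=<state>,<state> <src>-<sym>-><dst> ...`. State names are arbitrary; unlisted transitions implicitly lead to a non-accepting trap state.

start=S0 accept=S3 S0-a->S1 S0-b->S0 S1-a->S2 S1-b->S0 S2-a->S3 S2-b->S0 S3-a->S3 S3-b->S0

Let each state record the length of the longest suffix of the input read so far that is also a prefix of `aaa`. S1 means the last symbol is `a`; S2 means the last 2 symbols are `aa`; S3 means the last 3 symbols are `aaa`. Accept only at S3, where the string currently ends in `aaa`.
        a   b  
>  S0   S1  S0 
   S1   S2  S0 
   S2   S3  S0 
 * S3   S3  S0 
(> = start, * = accepting)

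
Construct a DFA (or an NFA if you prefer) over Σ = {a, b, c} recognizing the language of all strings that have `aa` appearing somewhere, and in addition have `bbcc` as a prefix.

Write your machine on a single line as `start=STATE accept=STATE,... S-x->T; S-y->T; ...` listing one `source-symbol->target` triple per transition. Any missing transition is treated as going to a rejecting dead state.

start=S0; accept=S9; S0-a->S1; S0-b->S2; S0-c->S3; S1-a->S4; S1-b->S3; S1-c->S3; S2-a->S1; S2-b->S5; S2-c->S3; S3-a->S1; S3-b->S3; S3-c->S3; S4-a->S4; S4-b->S4; S4-c->S4; S5-a->S1; S5-b->S3; S5-c->S6; S6-a->S1; S6-b->S3; S6-c->S7; S7-a->S8; S7-b->S7; S7-c->S7; S8-a->S9; S8-b->S7; S8-c->S7; S9-a->S9; S9-b->S9; S9-c->S9

Handle the two conditions separately and then intersect. One (3 states) tracks whether and how much of `aa` has been seen; the other (6 states) tracks whether the input so far still matches the prefix `bbcc`. Each combined state is a pair, one component from each; accept when both components accept.
With 10 states:
        a   b   c  
>  S0   S1  S2  S3 
   S1   S4  S3  S3 
   S2   S1  S5  S3 
   S3   S1  S3  S3 
   S4   S4  S4  S4 
   S5   S1  S3  S6 
   S6   S1  S3  S7 
   S7   S8  S7  S7 
   S8   S9  S7  S7 
 * S9   S9  S9  S9 
(> = start, * = accepting)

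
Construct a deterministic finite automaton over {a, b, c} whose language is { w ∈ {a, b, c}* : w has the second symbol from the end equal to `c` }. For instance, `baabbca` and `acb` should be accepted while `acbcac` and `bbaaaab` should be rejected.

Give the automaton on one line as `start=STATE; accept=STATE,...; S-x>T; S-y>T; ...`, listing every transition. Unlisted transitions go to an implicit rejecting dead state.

Because acceptance depends on a position counted from the end, the machine has to buffer the most recent 2 symbols. Make each state the string of the last up-to-2 symbols read; on input `x` shift the window left and append `x`. Accept when the buffered window has length 2 and begins with `c`.
A 13-state machine:
          a    b    c  
>  S0     S1   S2   S3 
   S1     S4   S5   S6 
   S2     S7   S8   S9 
   S3    S10  S11  S12 
   S4     S4   S5   S6 
   S5     S7   S8   S9 
   S6    S10  S11  S12 
   S7     S4   S5   S6 
   S8     S7   S8   S9 
   S9    S10  S11  S12 
 * S10    S4   S5   S6 
 * S11    S7   S8   S9 
 * S12   S10  S11  S12 
(> = start, * = accepting)

start=S0; accept=S10,S11,S12; S0-a>S1; S0-b>S2; S0-c>S3; S1-a>S4; S1-b>S5; S1-c>S6; S2-a>S7; S2-b>S8; S2-c>S9; S3-a>S10; S3-b>S11; S3-c>S12; S4-a>S4; S4-b>S5; S4-c>S6; S5-a>S7; S5-b>S8; S5-c>S9; S6-a>S10; S6-b>S11; S6-c>S12; S7-a>S4; S7-b>S5; S7-c>S6; S8-a>S7; S8-b>S8; S8-c>S9; S9-a>S10; S9-b>S11; S9-c>S12; S10-a>S4; S10-b>S5; S10-c>S6; S11-a>S7; S11-b>S8; S11-c>S9; S12-a>S10; S12-b>S11; S12-c>S12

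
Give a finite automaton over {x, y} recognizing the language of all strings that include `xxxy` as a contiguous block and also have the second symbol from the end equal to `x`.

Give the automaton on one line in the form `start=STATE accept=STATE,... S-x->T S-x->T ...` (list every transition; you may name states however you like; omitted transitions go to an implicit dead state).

start=A accept=I,L A-x->B A-y->C B-x->D B-y->E C-x->F C-y->G D-x->H D-y->E E-x->F E-y->G F-x->D F-y->E G-x->F G-y->G H-x->H H-y->I I-x->J I-y->K J-x->L J-y->I K-x->J K-y->K L-x->L L-y->I

Build one automaton per condition and run them in lockstep. The first has 5 states tracking whether and how much of `xxxy` has been seen; the second has 7 states tracking the last 2 symbols read. A product state is a pair (one from each), accepting exactly when both do.
With 12 states:
       x  y 
>  A   B  C 
   B   D  E 
   C   F  G 
   D   H  E 
   E   F  G 
   F   D  E 
   G   F  G 
   H   H  I 
 * I   J  K 
   J   L  I 
   K   J  K 
 * L   L  I 
(> = start, * = accepting)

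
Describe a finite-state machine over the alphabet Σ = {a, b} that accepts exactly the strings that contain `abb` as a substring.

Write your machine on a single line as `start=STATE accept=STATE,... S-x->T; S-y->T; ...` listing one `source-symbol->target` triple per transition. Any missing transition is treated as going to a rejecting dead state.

start=q0; accept=q3; q0-a->q1; q0-b->q0; q1-a->q1; q1-b->q2; q2-a->q1; q2-b->q3; q3-a->q3; q3-b->q3

Track how much of `abb` has been matched so far: state q0 is no progress, q3 is the absorbing accept state reached once `abb` has occurred. Intermediate states record partial matches; on a mismatch, fall back to the longest reusable overlap.
        a   b  
>  q0   q1  q0 
   q1   q1  q2 
   q2   q1  q3 
 * q3   q3  q3 
(> = start, * = accepting)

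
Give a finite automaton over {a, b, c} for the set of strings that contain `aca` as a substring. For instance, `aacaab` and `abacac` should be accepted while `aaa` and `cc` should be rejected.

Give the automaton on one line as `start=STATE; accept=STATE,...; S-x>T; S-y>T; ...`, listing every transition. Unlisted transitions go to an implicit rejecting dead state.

start=s0; accept=s3; s0-a>s1; s0-b>s0; s0-c>s0; s1-a>s1; s1-b>s0; s1-c>s2; s2-a>s3; s2-b>s0; s2-c>s0; s3-a>s3; s3-b>s3; s3-c>s3

Track how much of `aca` has been matched so far: state s0 is no progress, s3 is the absorbing accept state reached once `aca` has occurred. Intermediate states record partial matches; on a mismatch, fall back to the longest reusable overlap.
With 4 states:
        a   b   c  
>  s0   s1  s0  s0 
   s1   s1  s0  s2 
   s2   s3  s0  s0 
 * s3   s3  s3  s3 
(> = start, * = accepting)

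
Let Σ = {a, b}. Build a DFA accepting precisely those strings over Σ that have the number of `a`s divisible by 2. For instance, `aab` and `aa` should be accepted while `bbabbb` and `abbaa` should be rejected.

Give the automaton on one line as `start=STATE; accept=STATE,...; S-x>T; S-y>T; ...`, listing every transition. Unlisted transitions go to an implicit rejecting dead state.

start=q0; accept=q0; q0-a>q1; q0-b>q0; q1-a>q0; q1-b>q1

The only thing that matters is how many `a`s have appeared, reduced mod 2. Use one state per residue: q0 for 0, …, q1 for 1. Reading `a` moves to the next residue; anything else stays put. q0 is accepting.
With 2 states:
        a   b  
>* q0   q1  q0 
   q1   q0  q1 
(> = start, * = accepting)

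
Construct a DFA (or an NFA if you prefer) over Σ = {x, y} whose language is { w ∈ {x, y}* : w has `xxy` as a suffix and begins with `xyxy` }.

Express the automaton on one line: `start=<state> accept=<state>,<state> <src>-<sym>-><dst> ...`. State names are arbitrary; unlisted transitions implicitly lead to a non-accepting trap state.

start=S0 accept=S8 S0-x->S1 S0-y->S2 S1-x->S2 S1-y->S3 S2-x->S2 S2-y->S2 S3-x->S4 S3-y->S2 S4-x->S2 S4-y->S5 S5-x->S6 S5-y->S5 S6-x->S7 S6-y->S5 S7-x->S7 S7-y->S8 S8-x->S6 S8-y->S5

Build one automaton per condition and run them in lockstep. One (4 states) tracks how much of the suffix `xxy` has currently been matched; the other (6 states) tracks whether the input so far still matches the prefix `xyxy`. Each combined state is a pair, one component from each; accept when both components accept. Equivalent product states are then merged.
        x   y  
>  S0   S1  S2 
   S1   S2  S3 
   S2   S2  S2 
   S3   S4  S2 
   S4   S2  S5 
   S5   S6  S5 
   S6   S7  S5 
   S7   S7  S8 
 * S8   S6  S5 
(> = start, * = accepting)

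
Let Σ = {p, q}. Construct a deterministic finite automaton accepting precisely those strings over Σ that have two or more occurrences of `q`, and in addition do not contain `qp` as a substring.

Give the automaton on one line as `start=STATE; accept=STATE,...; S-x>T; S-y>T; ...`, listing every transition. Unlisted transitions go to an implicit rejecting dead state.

start=A; accept=D,F; A-p>A; A-q>B; B-p>C; B-q>D; C-p>C; C-q>E; D-p>E; D-q>F; E-p>E; E-q>G; F-p>G; F-q>F; G-p>G; G-q>G

Run two small machines in parallel and take their product. The first has 4 states tracking the count of `q`s, saturating at 3; the second has 3 states tracking partial matches of the forbidden pattern `qp`. A product state is a pair (one from each), accepting exactly when both do.
7 states suffice.
       p  q 
>  A   A  B 
   B   C  D 
   C   C  E 
 * D   E  F 
   E   E  G 
 * F   G  F 
   G   G  G 
(> = start, * = accepting)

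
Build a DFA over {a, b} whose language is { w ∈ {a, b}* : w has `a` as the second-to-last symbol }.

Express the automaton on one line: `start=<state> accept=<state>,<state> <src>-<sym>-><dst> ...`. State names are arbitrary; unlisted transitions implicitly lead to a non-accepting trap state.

start=q0 accept=q3,q4 q0-a->q1 q0-b->q2 q1-a->q3 q1-b->q4 q2-a->q5 q2-b->q6 q3-a->q3 q3-b->q4 q4-a->q5 q4-b->q6 q5-a->q3 q5-b->q4 q6-a->q5 q6-b->q6

A DFA must remember the last 2 symbols (since which symbol is second-to-last isn't known until the input ends). Use one state per possible window of the last ≤2 symbols; accept from those whose window starts with `a`.
7 states suffice.
        a   b  
>  q0   q1  q2 
   q1   q3  q4 
   q2   q5  q6 
 * q3   q3  q4 
 * q4   q5  q6 
   q5   q3  q4 
   q6   q5  q6 
(> = start, * = accepting)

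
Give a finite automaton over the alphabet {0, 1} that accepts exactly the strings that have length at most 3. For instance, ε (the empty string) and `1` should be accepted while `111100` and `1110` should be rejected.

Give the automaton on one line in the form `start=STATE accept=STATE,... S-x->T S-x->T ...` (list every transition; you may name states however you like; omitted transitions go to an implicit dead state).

Count input length up to 4: every symbol moves from q0 toward q4, which means 'more than 3' and absorbs. Accept from {q0, q1, q2, q3}.
        0   1  
>* q0   q1  q1 
 * q1   q2  q2 
 * q2   q3  q3 
 * q3   q4  q4 
   q4   q4  q4 
(> = start, * = accepting)

start=q0 accept=q0,q1,q2,q3 q0-0->q1 q0-1->q1 q1-0->q2 q1-1->q2 q2-0->q3 q2-1->q3 q3-0->q4 q3-1->q4 q4-0->q4 q4-1->q4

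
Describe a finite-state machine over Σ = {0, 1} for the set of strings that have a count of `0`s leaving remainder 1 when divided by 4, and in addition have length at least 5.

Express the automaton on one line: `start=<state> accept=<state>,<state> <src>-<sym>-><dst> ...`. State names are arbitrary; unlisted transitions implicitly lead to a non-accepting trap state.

start=A accept=O,T A-0->B A-1->C B-0->D B-1->E C-0->E C-1->F D-0->G D-1->H E-0->H E-1->I F-0->I F-1->J G-0->K G-1->L H-0->L H-1->M I-0->M I-1->N J-0->N J-1->K K-0->O K-1->P L-0->P L-1->Q M-0->Q M-1->R N-0->R N-1->O O-0->S O-1->T P-0->T P-1->U Q-0->U Q-1->V R-0->V R-1->S S-0->V S-1->S T-0->S T-1->T U-0->T U-1->U V-0->U V-1->V

Run two small machines in parallel and take their product. One (4 states) tracks the count of `0`s modulo 4; the other (7 states) tracks the input length, saturating at 6. Each combined state is a pair, one component from each; accept when both components accept.
With 22 states:
       0  1 
>  A   B  C 
   B   D  E 
   C   E  F 
   D   G  H 
   E   H  I 
   F   I  J 
   G   K  L 
   H   L  M 
   I   M  N 
   J   N  K 
   K   O  P 
   L   P  Q 
   M   Q  R 
   N   R  O 
 * O   S  T 
   P   T  U 
   Q   U  V 
   R   V  S 
   S   V  S 
 * T   S  T 
   U   T  U 
   V   U  V 
(> = start, * = accepting)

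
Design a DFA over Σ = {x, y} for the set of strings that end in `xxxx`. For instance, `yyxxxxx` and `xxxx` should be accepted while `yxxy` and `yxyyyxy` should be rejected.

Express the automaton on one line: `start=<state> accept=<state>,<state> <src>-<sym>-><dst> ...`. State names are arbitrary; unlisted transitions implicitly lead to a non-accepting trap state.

Remember how much of `xxxx` the current input suffix matches. State q0 means no match yet; q1 means the last symbol is `x`; q2 means the last 2 symbols are `xx`; q3 means the last 3 symbols are `xxx`; q4 means the last 4 symbols are `xxxx`. Only q4 accepts. On a mismatch, fall back to the longest proper suffix that is still a prefix of `xxxx`.
A 5-state machine:
        x   y  
>  q0   q1  q0 
   q1   q2  q0 
   q2   q3  q0 
   q3   q4  q0 
 * q4   q4  q0 
(> = start, * = accepting)

start=q0 accept=q4 q0-x->q1 q0-y->q0 q1-x->q2 q1-y->q0 q2-x->q3 q2-y->q0 q3-x->q4 q3-y->q0 q4-x->q4 q4-y->q0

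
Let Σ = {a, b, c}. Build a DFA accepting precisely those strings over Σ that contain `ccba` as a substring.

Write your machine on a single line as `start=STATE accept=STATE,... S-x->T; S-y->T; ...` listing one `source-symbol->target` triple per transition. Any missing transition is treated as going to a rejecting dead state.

start=q0; accept=q4; q0-a->q0; q0-b->q0; q0-c->q1; q1-a->q0; q1-b->q0; q1-c->q2; q2-a->q0; q2-b->q3; q2-c->q2; q3-a->q4; q3-b->q0; q3-c->q1; q4-a->q4; q4-b->q4; q4-c->q4

States q0..q3 record the length of the longest prefix of `ccba` that matches the current input suffix. Reaching q4 means `ccba` has been seen, and we stay there forever. Accept from q4.
With 5 states:
        a   b   c  
>  q0   q0  q0  q1 
   q1   q0  q0  q2 
   q2   q0  q3  q2 
   q3   q4  q0  q1 
 * q4   q4  q4  q4 
(> = start, * = accepting)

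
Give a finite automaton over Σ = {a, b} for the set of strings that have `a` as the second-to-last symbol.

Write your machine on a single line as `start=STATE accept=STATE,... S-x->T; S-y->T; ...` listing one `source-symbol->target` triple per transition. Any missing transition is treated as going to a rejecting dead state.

Because acceptance depends on a position counted from the end, the machine has to buffer the most recent 2 symbols. Make each state the string of the last up-to-2 symbols read; on input `x` shift the window left and append `x`. Accept when the buffered window has length 2 and begins with `a`.
A 7-state machine:
        a   b  
>  s0   s1  s2 
   s1   s3  s4 
   s2   s5  s6 
 * s3   s3  s4 
 * s4   s5  s6 
   s5   s3  s4 
   s6   s5  s6 
(> = start, * = accepting)

start=s0; accept=s3,s4; s0-a->s1; s0-b->s2; s1-a->s3; s1-b->s4; s2-a->s5; s2-b->s6; s3-a->s3; s3-b->s4; s4-a->s5; s4-b->s6; s5-a->s3; s5-b->s4; s6-a->s5; s6-b->s6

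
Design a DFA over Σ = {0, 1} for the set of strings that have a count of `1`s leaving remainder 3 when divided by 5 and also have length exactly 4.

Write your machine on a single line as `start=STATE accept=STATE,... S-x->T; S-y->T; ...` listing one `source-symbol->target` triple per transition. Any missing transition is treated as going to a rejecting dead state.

Handle the two conditions separately and then intersect. One (5 states) tracks the count of `1`s modulo 5; the other (6 states) tracks the input length, saturating at 5. Each combined state is a pair, one component from each; accept when both components accept. Equivalent product states are then merged.
A 9-state machine:
        0   1  
>  S0   S1  S2 
   S1   S3  S4 
   S2   S4  S5 
   S3   S3  S3 
   S4   S3  S6 
   S5   S6  S7 
   S6   S3  S8 
   S7   S8  S3 
 * S8   S3  S3 
(> = start, * = accepting)

start=S0; accept=S8; S0-0->S1; S0-1->S2; S1-0->S3; S1-1->S4; S2-0->S4; S2-1->S5; S3-0->S3; S3-1->S3; S4-0->S3; S4-1->S6; S5-0->S6; S5-1->S7; S6-0->S3; S6-1->S8; S7-0->S8; S7-1->S3; S8-0->S3; S8-1->S3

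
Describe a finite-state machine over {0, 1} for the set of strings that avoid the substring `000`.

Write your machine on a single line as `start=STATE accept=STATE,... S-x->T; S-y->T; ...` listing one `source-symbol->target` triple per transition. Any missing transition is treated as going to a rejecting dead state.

Track partial matches of the forbidden pattern `000`. State s3 is a dead state reached once `000` has occurred; every other state accepts. s0 means no part of `000` is currently matched.
4 states suffice.
        0   1  
>* s0   s1  s0 
 * s1   s2  s0 
 * s2   s3  s0 
   s3   s3  s3 
(> = start, * = accepting)

start=s0; accept=s0,s1,s2; s0-0->s1; s0-1->s0; s1-0->s2; s1-1->s0; s2-0->s3; s2-1->s0; s3-0->s3; s3-1->s3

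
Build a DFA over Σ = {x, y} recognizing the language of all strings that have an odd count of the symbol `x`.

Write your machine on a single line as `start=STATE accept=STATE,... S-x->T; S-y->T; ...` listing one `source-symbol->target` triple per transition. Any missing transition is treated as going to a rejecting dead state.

The only thing that matters is how many `x`s have appeared, reduced mod 2. Use one state per residue: q0 for 0, …, q1 for 1. Reading `x` moves to the next residue; anything else stays put. q1 is accepting.
A 2-state machine:
        x   y  
>  q0   q1  q0 
 * q1   q0  q1 
(> = start, * = accepting)

start=q0; accept=q1; q0-x->q1; q0-y->q0; q1-x->q0; q1-y->q1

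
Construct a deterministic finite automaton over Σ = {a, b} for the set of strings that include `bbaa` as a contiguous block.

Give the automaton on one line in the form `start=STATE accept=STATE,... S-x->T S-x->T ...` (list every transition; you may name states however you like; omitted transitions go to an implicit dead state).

Track how much of `bbaa` has been matched so far: state q0 is no progress, q4 is the absorbing accept state reached once `bbaa` has occurred. Intermediate states record partial matches; on a mismatch, fall back to the longest reusable overlap.
With 5 states:
        a   b  
>  q0   q0  q1 
   q1   q0  q2 
   q2   q3  q2 
   q3   q4  q1 
 * q4   q4  q4 
(> = start, * = accepting)

start=q0 accept=q4 q0-a->q0 q0-b->q1 q1-a->q0 q1-b->q2 q2-a->q3 q2-b->q2 q3-a->q4 q3-b->q1 q4-a->q4 q4-b->q4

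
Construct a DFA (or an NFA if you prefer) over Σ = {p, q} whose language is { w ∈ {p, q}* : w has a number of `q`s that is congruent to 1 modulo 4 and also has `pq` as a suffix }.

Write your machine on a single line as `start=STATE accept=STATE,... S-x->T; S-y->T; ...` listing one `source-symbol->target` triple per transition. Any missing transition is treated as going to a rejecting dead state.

start=A; accept=D; A-p->B; A-q->C; B-p->B; B-q->D; C-p->E; C-q->F; D-p->E; D-q->F; E-p->E; E-q->G; F-p->H; F-q->I; G-p->H; G-q->I; H-p->H; H-q->J; I-p->K; I-q->A; J-p->K; J-q->A; K-p->K; K-q->L; L-p->B; L-q->C

Build one automaton per condition and run them in lockstep. One (4 states) tracks the count of `q`s modulo 4; the other (3 states) tracks how much of the suffix `pq` has currently been matched. Each combined state is a pair, one component from each; accept when both components accept.
       p  q 
>  A   B  C 
   B   B  D 
   C   E  F 
 * D   E  F 
   E   E  G 
   F   H  I 
   G   H  I 
   H   H  J 
   I   K  A 
   J   K  A 
   K   K  L 
   L   B  C 
(> = start, * = accepting)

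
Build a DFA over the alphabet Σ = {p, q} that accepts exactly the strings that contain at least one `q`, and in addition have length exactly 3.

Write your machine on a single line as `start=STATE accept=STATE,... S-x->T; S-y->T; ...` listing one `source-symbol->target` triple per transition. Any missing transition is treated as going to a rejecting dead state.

Build one automaton per condition and run them in lockstep. The first has 3 states tracking the count of `q`s, saturating at 2; the second has 5 states tracking the input length, saturating at 4. A product state is a pair (one from each), accepting exactly when both do. Equivalent product states are then merged.
A 7-state machine:
        p   q  
>  s0   s1  s2 
   s1   s3  s4 
   s2   s4  s4 
   s3   s5  s6 
   s4   s6  s6 
   s5   s5  s5 
 * s6   s5  s5 
(> = start, * = accepting)

start=s0; accept=s6; s0-p->s1; s0-q->s2; s1-p->s3; s1-q->s4; s2-p->s4; s2-q->s4; s3-p->s5; s3-q->s6; s4-p->s6; s4-q->s6; s5-p->s5; s5-q->s5; s6-p->s5; s6-q->s5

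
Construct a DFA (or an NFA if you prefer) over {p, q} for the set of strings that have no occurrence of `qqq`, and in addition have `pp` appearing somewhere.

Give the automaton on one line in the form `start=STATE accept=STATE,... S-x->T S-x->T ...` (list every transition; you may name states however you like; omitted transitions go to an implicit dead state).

start=A accept=D,F,H A-p->B A-q->C B-p->D B-q->C C-p->B C-q->E D-p->D D-q->F E-p->B E-q->G F-p->D F-q->H G-p->G G-q->G H-p->D H-q->G

Build one automaton per condition and run them in lockstep. The first has 4 states tracking partial matches of the forbidden pattern `qqq`; the second has 3 states tracking whether and how much of `pp` has been seen. A product state is a pair (one from each), accepting exactly when both do. Minimizing collapses redundant product states.
With 8 states:
       p  q 
>  A   B  C 
   B   D  C 
   C   B  E 
 * D   D  F 
   E   B  G 
 * F   D  H 
   G   G  G 
 * H   D  G 
(> = start, * = accepting)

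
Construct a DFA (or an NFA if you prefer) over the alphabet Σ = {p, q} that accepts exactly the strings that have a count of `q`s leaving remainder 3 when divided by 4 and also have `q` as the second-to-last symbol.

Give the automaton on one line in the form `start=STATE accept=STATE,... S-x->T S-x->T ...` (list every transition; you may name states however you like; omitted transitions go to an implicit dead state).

Build one automaton per condition and run them in lockstep. The first has 4 states tracking the count of `q`s modulo 4; the second has 7 states tracking the last 2 symbols read. A product state is a pair (one from each), accepting exactly when both do.
A 19-state machine:
          p    q  
>  S0     S1   S2 
   S1     S3   S4 
   S2     S5   S6 
   S3     S3   S4 
   S4     S5   S6 
   S5     S7   S8 
   S6     S9  S10 
   S7     S7   S8 
   S8     S9  S10 
   S9    S11  S12 
 * S10   S13  S14 
   S11   S11  S12 
   S12   S13  S14 
 * S13   S15  S16 
   S14   S17  S18 
   S15   S15  S16 
   S16   S17  S18 
   S17    S3   S4 
   S18    S5   S6 
(> = start, * = accepting)

start=S0 accept=S10,S13 S0-p->S1 S0-q->S2 S1-p->S3 S1-q->S4 S2-p->S5 S2-q->S6 S3-p->S3 S3-q->S4 S4-p->S5 S4-q->S6 S5-p->S7 S5-q->S8 S6-p->S9 S6-q->S10 S7-p->S7 S7-q->S8 S8-p->S9 S8-q->S10 S9-p->S11 S9-q->S12 S10-p->S13 S10-q->S14 S11-p->S11 S11-q->S12 S12-p->S13 S12-q->S14 S13-p->S15 S13-q->S16 S14-p->S17 S14-q->S18 S15-p->S15 S15-q->S16 S16-p->S17 S16-q->S18 S17-p->S3 S17-q->S4 S18-p->S5 S18-q->S6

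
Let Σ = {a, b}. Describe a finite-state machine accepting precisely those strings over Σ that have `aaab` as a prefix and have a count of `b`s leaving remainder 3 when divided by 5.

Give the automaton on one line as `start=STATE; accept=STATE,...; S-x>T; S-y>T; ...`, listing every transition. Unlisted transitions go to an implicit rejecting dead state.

start=S0; accept=S7; S0-a>S1; S0-b>S2; S1-a>S3; S1-b>S2; S2-a>S2; S2-b>S2; S3-a>S4; S3-b>S2; S4-a>S2; S4-b>S5; S5-a>S5; S5-b>S6; S6-a>S6; S6-b>S7; S7-a>S7; S7-b>S8; S8-a>S8; S8-b>S9; S9-a>S9; S9-b>S5

Handle the two conditions separately and then intersect. The first has 6 states tracking whether the input so far still matches the prefix `aaab`; the second has 5 states tracking the count of `b`s modulo 5. A product state is a pair (one from each), accepting exactly when both do. Minimizing collapses redundant product states.
10 states suffice.
        a   b  
>  S0   S1  S2 
   S1   S3  S2 
   S2   S2  S2 
   S3   S4  S2 
   S4   S2  S5 
   S5   S5  S6 
   S6   S6  S7 
 * S7   S7  S8 
   S8   S8  S9 
   S9   S9  S5 
(> = start, * = accepting)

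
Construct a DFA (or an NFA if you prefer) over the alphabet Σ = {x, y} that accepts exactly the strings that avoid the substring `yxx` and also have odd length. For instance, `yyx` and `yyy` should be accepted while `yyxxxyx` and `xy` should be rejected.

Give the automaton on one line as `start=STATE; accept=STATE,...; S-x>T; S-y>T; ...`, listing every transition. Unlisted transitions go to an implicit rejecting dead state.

start=S0; accept=S1,S2,S5; S0-x>S1; S0-y>S2; S1-x>S0; S1-y>S3; S2-x>S4; S2-y>S3; S3-x>S5; S3-y>S2; S4-x>S6; S4-y>S2; S5-x>S6; S5-y>S3; S6-x>S6; S6-y>S6

Run two small machines in parallel and take their product. The first has 4 states tracking partial matches of the forbidden pattern `yxx`; the second has 2 states tracking the input length modulo 2. A product state is a pair (one from each), accepting exactly when both do. Equivalent product states are then merged.
With 7 states:
        x   y  
>  S0   S1  S2 
 * S1   S0  S3 
 * S2   S4  S3 
   S3   S5  S2 
   S4   S6  S2 
 * S5   S6  S3 
   S6   S6  S6 
(> = start, * = accepting)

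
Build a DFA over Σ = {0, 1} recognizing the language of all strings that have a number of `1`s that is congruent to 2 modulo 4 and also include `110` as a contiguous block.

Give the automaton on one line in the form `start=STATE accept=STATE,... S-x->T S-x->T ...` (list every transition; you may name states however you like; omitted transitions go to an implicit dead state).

start=S0 accept=S5 S0-0->S0 S0-1->S1 S1-0->S2 S1-1->S3 S2-0->S2 S2-1->S4 S3-0->S5 S3-1->S6 S4-0->S7 S4-1->S6 S5-0->S5 S5-1->S8 S6-0->S8 S6-1->S9 S7-0->S7 S7-1->S10 S8-0->S8 S8-1->S11 S9-0->S11 S9-1->S12 S10-0->S13 S10-1->S9 S11-0->S11 S11-1->S14 S12-0->S14 S12-1->S3 S13-0->S13 S13-1->S15 S14-0->S14 S14-1->S5 S15-0->S0 S15-1->S12

Run two small machines in parallel and take their product. One (4 states) tracks the count of `1`s modulo 4; the other (4 states) tracks whether and how much of `110` has been seen. Each combined state is a pair, one component from each; accept when both components accept.
With 16 states:
          0    1  
>  S0     S0   S1 
   S1     S2   S3 
   S2     S2   S4 
   S3     S5   S6 
   S4     S7   S6 
 * S5     S5   S8 
   S6     S8   S9 
   S7     S7  S10 
   S8     S8  S11 
   S9    S11  S12 
   S10   S13   S9 
   S11   S11  S14 
   S12   S14   S3 
   S13   S13  S15 
   S14   S14   S5 
   S15    S0  S12 
(> = start, * = accepting)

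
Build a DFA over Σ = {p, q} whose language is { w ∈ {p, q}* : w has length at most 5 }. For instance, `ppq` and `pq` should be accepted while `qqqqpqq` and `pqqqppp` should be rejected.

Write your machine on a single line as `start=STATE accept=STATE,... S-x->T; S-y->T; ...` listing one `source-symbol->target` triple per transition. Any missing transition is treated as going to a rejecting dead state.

Count input length up to 6: every symbol moves from s0 toward s6, which means 'more than 5' and absorbs. Accept from {s0, s1, s2, s3, s4, s5}.
With 7 states:
        p   q  
>* s0   s1  s1 
 * s1   s2  s2 
 * s2   s3  s3 
 * s3   s4  s4 
 * s4   s5  s5 
 * s5   s6  s6 
   s6   s6  s6 
(> = start, * = accepting)

start=s0; accept=s0,s1,s2,s3,s4,s5; s0-p->s1; s0-q->s1; s1-p->s2; s1-q->s2; s2-p->s3; s2-q->s3; s3-p->s4; s3-q->s4; s4-p->s5; s4-q->s5; s5-p->s6; s5-q->s6; s6-p->s6; s6-q->s6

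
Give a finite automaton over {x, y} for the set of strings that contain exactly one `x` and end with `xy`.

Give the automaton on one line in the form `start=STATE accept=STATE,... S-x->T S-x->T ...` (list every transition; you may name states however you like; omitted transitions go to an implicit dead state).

Build one automaton per condition and run them in lockstep. The first has 3 states tracking the count of `x`s, saturating at 2; the second has 3 states tracking how much of the suffix `xy` has currently been matched. A product state is a pair (one from each), accepting exactly when both do.
7 states suffice.
        x   y  
>  q0   q1  q0 
   q1   q2  q3 
   q2   q2  q4 
 * q3   q2  q5 
   q4   q2  q6 
   q5   q2  q5 
   q6   q2  q6 
(> = start, * = accepting)

start=q0 accept=q3 q0-x->q1 q0-y->q0 q1-x->q2 q1-y->q3 q2-x->q2 q2-y->q4 q3-x->q2 q3-y->q5 q4-x->q2 q4-y->q6 q5-x->q2 q5-y->q5 q6-x->q2 q6-y->q6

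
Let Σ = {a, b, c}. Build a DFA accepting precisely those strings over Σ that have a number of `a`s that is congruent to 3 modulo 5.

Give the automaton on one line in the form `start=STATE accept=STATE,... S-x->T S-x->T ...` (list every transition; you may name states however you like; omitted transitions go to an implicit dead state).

Keep the running count of `a`s modulo 5: each `a` advances along the cycle q0 → q1 → q2 → q3 → q4 → q0 while other symbols loop. Accept at q3.
5 states suffice.
        a   b   c  
>  q0   q1  q0  q0 
   q1   q2  q1  q1 
   q2   q3  q2  q2 
 * q3   q4  q3  q3 
   q4   q0  q4  q4 
(> = start, * = accepting)

start=q0 accept=q3 q0-a->q1 q0-b->q0 q0-c->q0 q1-a->q2 q1-b->q1 q1-c->q1 q2-a->q3 q2-b->q2 q2-c->q2 q3-a->q4 q3-b->q3 q3-c->q3 q4-a->q0 q4-b->q4 q4-c->q4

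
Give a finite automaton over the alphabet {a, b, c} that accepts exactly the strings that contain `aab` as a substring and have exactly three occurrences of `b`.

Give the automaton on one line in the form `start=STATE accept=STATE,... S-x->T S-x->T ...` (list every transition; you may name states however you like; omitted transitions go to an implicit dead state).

Run two small machines in parallel and take their product. One (4 states) tracks whether and how much of `aab` has been seen; the other (5 states) tracks the count of `b`s, saturating at 4. Each combined state is a pair, one component from each; accept when both components accept. Minimizing collapses redundant product states.
13 states suffice.
          a    b    c  
>  S0     S1   S2   S0 
   S1     S3   S2   S0 
   S2     S4   S5   S2 
   S3     S3   S6   S0 
   S4     S7   S5   S2 
   S5     S8   S9   S5 
   S6     S6  S10   S6 
   S7     S7  S10   S2 
   S8    S11   S9   S5 
   S9     S9   S9   S9 
   S10   S10  S12  S10 
   S11   S11  S12   S5 
 * S12   S12   S9  S12 
(> = start, * = accepting)

start=S0 accept=S12 S0-a->S1 S0-b->S2 S0-c->S0 S1-a->S3 S1-b->S2 S1-c->S0 S2-a->S4 S2-b->S5 S2-c->S2 S3-a->S3 S3-b->S6 S3-c->S0 S4-a->S7 S4-b->S5 S4-c->S2 S5-a->S8 S5-b->S9 S5-c->S5 S6-a->S6 S6-b->S10 S6-c->S6 S7-a->S7 S7-b->S10 S7-c->S2 S8-a->S11 S8-b->S9 S8-c->S5 S9-a->S9 S9-b->S9 S9-c->S9 S10-a->S10 S10-b->S12 S10-c->S10 S11-a->S11 S11-b->S12 S11-c->S5 S12-a->S12 S12-b->S9 S12-c->S12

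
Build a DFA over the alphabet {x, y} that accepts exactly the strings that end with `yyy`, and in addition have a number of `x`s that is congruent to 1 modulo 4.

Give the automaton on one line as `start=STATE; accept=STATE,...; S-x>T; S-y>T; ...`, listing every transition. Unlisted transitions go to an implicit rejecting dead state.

Handle the two conditions separately and then intersect. The first has 4 states tracking how much of the suffix `yyy` has currently been matched; the second has 4 states tracking the count of `x`s modulo 4. A product state is a pair (one from each), accepting exactly when both do.
16 states suffice.
          x    y  
>  S0     S1   S2 
   S1     S3   S4 
   S2     S1   S5 
   S3     S6   S7 
   S4     S3   S8 
   S5     S1   S9 
   S6     S0  S10 
   S7     S6  S11 
   S8     S3  S12 
   S9     S1   S9 
   S10    S0  S13 
   S11    S6  S14 
 * S12    S3  S12 
   S13    S0  S15 
   S14    S6  S14 
   S15    S0  S15 
(> = start, * = accepting)

start=S0; accept=S12; S0-x>S1; S0-y>S2; S1-x>S3; S1-y>S4; S2-x>S1; S2-y>S5; S3-x>S6; S3-y>S7; S4-x>S3; S4-y>S8; S5-x>S1; S5-y>S9; S6-x>S0; S6-y>S10; S7-x>S6; S7-y>S11; S8-x>S3; S8-y>S12; S9-x>S1; S9-y>S9; S10-x>S0; S10-y>S13; S11-x>S6; S11-y>S14; S12-x>S3; S12-y>S12; S13-x>S0; S13-y>S15; S14-x>S6; S14-y>S14; S15-x>S0; S15-y>S15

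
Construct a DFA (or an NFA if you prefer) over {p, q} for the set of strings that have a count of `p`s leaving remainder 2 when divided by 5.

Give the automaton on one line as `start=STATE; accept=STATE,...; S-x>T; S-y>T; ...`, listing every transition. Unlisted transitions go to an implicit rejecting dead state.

start=S0; accept=S2; S0-p>S1; S0-q>S0; S1-p>S2; S1-q>S1; S2-p>S3; S2-q>S2; S3-p>S4; S3-q>S3; S4-p>S0; S4-q>S4

Keep the running count of `p`s modulo 5: each `p` advances along the cycle S0 → S1 → S2 → S3 → S4 → S0 while other symbols loop. Accept at S2.
With 5 states:
        p   q  
>  S0   S1  S0 
   S1   S2  S1 
 * S2   S3  S2 
   S3   S4  S3 
   S4   S0  S4 
(> = start, * = accepting)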